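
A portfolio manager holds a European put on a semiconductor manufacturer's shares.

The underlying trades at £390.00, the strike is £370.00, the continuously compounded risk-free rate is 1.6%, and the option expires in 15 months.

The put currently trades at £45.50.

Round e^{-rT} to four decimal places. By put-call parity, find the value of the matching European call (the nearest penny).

e^(−rT) = e^(−0.016·1.25) = 0.9802
Put-call parity: C − P = S − K·e^(−rT) = 390 − 370·0.9802 = 390 − 362.6740 = 27.3260
C = P + (C − P) = 45.50 + (27.3260) = 72.8260

£72.83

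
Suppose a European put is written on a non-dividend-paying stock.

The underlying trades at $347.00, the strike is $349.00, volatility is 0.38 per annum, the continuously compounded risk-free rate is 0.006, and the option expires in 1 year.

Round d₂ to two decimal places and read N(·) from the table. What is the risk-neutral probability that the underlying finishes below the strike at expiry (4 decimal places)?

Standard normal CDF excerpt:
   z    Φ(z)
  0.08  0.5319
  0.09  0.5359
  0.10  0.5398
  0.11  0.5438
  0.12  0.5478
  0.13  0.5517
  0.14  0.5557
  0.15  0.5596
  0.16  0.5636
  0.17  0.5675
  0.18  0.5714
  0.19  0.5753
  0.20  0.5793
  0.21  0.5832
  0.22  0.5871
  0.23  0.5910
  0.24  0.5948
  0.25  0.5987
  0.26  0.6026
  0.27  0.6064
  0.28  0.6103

σ√T = 0.38·√1 = 0.3800
d₁ = [ln(347/349) + (0.006 + 0.38²/2)·1] / 0.3800 = [-0.0057 + 0.0782] / 0.3800 = 0.1907 ⇒ 0.19
d₂ = d₁ − σ√T = 0.1907 − 0.3800 = -0.1893 ⇒ -0.19
Pr(exercise) under Q = N(−d₂) = N(0.19) = 0.5753

0.5753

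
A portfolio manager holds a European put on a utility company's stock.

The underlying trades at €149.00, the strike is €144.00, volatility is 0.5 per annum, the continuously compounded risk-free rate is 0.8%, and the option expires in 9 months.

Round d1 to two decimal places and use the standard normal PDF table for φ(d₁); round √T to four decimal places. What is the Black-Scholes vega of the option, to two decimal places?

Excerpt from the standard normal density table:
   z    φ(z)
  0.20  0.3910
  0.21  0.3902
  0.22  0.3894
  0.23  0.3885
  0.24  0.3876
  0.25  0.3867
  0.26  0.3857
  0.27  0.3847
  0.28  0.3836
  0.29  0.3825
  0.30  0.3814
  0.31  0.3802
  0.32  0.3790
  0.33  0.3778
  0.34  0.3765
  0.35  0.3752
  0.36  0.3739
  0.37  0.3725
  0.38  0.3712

49.06

T = 0.75;  σ√T = 0.4330
d₁ = [ln(149/144) + (0.008 + 0.5²/2)·0.75] / 0.4330 = [0.0341 + 0.0998] / 0.4330 = 0.3092 ≈ 0.31
√T = √0.75 = 0.8660
φ(d₁) = φ(0.31) = 0.3802
vega = S·φ(d₁)·√T = 149·0.3802·0.8660 = 49.0587
(Call and put vega coincide under Black-Scholes.)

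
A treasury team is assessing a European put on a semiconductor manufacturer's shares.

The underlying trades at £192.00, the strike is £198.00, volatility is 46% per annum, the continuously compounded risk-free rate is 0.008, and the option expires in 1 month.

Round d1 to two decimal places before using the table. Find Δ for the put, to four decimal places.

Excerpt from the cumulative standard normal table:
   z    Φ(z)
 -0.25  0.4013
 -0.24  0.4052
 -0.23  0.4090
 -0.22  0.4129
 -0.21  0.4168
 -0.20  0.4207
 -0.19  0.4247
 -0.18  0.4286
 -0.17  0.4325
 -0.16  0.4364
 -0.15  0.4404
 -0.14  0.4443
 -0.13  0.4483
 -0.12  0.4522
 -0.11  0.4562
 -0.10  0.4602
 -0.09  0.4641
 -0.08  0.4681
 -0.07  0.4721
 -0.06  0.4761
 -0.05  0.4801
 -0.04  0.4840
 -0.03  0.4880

T = 0.08333;  σ√T = 0.1328
ln(S/K) + (r + σ²/2)T = ln(192/198) + (0.008 + 0.46²/2)·0.08333 = -0.0308 + 0.0095 = -0.0213
d₁ = -0.0213 / 0.1328 = -0.1603 ⇒ -0.16
N(d₁) = N(-0.16) = 0.4364
Δ_put = N(d₁) − 1 = 0.4364 − 1 = -0.5636

-0.5636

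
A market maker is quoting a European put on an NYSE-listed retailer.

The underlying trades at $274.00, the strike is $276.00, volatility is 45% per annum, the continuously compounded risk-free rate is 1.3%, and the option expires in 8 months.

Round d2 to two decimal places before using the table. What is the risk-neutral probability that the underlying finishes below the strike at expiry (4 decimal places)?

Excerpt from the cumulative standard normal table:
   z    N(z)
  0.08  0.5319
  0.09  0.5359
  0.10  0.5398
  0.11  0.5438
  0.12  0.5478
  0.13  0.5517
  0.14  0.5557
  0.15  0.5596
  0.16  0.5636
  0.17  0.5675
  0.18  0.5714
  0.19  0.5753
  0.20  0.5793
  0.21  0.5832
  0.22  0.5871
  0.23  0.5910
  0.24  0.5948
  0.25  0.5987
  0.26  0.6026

σ√T = 0.45·√0.6667 = 0.3674
d₁ = [ln(274/276) + (0.013 + 0.45²/2)·0.6667] / 0.3674 = [-0.0073 + 0.0762] / 0.3674 = 0.1875 → 0.19
d₂ = d₁ − σ√T = 0.1875 − 0.3674 = -0.1799 → -0.18
Risk-neutral Pr[S_T < K] = N(−d₂) = N(0.18) = 0.5714

0.5714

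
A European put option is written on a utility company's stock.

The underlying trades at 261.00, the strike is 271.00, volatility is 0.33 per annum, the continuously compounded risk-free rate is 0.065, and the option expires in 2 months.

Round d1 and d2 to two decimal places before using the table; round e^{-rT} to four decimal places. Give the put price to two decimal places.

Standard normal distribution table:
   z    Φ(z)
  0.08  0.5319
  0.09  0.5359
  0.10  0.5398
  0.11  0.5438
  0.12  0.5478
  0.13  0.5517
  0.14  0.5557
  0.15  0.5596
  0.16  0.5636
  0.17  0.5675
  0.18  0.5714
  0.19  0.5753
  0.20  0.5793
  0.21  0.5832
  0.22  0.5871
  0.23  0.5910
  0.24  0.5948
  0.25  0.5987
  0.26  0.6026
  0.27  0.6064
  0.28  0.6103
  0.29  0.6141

18.57

σ√T = 0.33·√0.1667 = 0.1347
d₁ = [ln(261/271) + (0.065 + 0.33²/2)·0.1667] / 0.1347 = [-0.0376 + 0.0199] / 0.1347 = -0.1313 which rounds to -0.13
d₂ = d₁ − σ√T = -0.1313 − 0.1347 = -0.2660 which rounds to -0.27
e^(−rT) = e^(−0.065·0.1667) = 0.9892
N(−d₂) = N(0.27) = 0.6064;  N(−d₁) = N(0.13) = 0.5517
P = 271·0.9892·0.6064 − 261·0.5517 = 162.5596 − 143.9937 = 18.5659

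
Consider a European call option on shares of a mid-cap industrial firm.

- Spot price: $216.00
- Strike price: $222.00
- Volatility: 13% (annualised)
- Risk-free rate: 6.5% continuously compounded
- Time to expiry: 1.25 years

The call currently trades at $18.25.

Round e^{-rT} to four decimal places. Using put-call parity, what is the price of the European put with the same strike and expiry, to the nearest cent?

e^(−rT) = e^(−0.065·1.25) = 0.9220
Put-call parity: C − P = S − K·e^(−rT) = 216 − 222·0.9220 = 216 − 204.6840 = 11.3160
P = C − (C − P) = 18.25 − (11.3160) = 6.9340

$6.93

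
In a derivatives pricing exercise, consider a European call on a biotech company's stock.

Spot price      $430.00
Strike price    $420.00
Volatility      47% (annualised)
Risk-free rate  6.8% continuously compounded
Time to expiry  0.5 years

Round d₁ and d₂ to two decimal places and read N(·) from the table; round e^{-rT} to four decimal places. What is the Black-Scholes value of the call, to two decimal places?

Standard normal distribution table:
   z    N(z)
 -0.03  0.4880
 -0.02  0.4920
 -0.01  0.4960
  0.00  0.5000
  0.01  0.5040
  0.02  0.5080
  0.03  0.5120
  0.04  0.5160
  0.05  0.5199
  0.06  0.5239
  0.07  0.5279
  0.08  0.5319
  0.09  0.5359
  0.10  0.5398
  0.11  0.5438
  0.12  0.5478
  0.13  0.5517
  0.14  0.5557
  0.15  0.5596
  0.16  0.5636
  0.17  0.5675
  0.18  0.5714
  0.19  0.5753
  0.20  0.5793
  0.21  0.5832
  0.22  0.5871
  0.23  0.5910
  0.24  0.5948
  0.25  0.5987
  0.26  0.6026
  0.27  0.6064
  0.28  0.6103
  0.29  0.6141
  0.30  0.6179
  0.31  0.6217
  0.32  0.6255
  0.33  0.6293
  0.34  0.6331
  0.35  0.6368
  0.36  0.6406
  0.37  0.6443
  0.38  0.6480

$67.62

σ√T = 0.47·√0.5 = 0.3323
ln(S/K) + (r + σ²/2)T = ln(430/420) + (0.068 + 0.47²/2)·0.5 = 0.0235 + 0.0892 = 0.1128
d₁ = 0.1128 / 0.3323 = 0.3393 which rounds to 0.34
d₂ = d₁ − σ√T = 0.3393 − 0.3323 = 0.0069 which rounds to 0.01
exp(−rT) = exp(−0.068·0.5) = 0.9666
N(d₁) = N(0.34) = 0.6331;  N(d₂) = N(0.01) = 0.5040
C = 430·0.6331 − 420·0.9666·0.5040 = 272.2330 − 204.6099 = 67.6231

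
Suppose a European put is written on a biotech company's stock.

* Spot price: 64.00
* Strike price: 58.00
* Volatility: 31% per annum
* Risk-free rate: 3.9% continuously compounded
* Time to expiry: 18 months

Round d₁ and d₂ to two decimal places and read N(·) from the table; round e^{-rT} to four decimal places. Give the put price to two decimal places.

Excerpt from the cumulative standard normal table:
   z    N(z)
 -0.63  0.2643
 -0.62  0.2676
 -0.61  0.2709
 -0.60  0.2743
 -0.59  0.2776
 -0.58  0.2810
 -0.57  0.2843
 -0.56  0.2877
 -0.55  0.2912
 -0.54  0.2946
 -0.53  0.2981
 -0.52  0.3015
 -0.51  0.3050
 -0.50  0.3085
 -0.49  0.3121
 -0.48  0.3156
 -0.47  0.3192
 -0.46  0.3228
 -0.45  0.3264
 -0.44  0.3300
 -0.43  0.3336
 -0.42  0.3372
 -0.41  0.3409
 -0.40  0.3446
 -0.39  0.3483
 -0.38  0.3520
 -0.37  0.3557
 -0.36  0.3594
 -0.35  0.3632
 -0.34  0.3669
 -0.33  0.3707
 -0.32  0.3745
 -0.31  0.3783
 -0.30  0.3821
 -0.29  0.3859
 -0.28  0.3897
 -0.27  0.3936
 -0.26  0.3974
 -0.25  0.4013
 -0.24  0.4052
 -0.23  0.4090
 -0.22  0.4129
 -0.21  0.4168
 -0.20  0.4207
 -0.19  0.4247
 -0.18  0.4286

5.03

σ√T = 0.31·√1.5 = 0.3797
ln(S/K) + (r + σ²/2)T = ln(64/58) + (0.039 + 0.31²/2)·1.5 = 0.0984 + 0.1306 = 0.2290
d₁ = 0.2290 / 0.3797 = 0.6032 → 0.60
d₂ = d₁ − σ√T = 0.6032 − 0.3797 = 0.2235 → 0.22
exp(−rT) = exp(−0.039·1.5) = 0.9432
P = 58·0.9432·N(-0.22) − 64·N(-0.60) = 58·0.9432·0.4129 − 64·0.2743 = 22.5879 − 17.5552 = 5.0327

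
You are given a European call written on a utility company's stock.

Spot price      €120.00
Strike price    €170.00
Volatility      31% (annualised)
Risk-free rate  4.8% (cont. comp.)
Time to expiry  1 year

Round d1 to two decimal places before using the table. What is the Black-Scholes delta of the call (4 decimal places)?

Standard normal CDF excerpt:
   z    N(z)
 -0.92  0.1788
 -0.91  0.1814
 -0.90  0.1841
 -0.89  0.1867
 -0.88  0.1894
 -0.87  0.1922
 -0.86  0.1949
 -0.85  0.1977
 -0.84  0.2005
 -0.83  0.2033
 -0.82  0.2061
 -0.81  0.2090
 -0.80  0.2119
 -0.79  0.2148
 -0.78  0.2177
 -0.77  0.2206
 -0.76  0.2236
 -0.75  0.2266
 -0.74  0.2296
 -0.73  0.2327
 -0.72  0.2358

σ√T = 0.31 × 1.0000 = 0.3100
d₁ = [ln(120/170) + (0.048 + ½·0.31²)·1] / (σ√T) = (-0.3483 + 0.0960) / 0.3100 = -0.8137 ≈ -0.81
N(d₁) = N(-0.81) = 0.2090
Δ_call = N(d₁) = 0.2090

0.2090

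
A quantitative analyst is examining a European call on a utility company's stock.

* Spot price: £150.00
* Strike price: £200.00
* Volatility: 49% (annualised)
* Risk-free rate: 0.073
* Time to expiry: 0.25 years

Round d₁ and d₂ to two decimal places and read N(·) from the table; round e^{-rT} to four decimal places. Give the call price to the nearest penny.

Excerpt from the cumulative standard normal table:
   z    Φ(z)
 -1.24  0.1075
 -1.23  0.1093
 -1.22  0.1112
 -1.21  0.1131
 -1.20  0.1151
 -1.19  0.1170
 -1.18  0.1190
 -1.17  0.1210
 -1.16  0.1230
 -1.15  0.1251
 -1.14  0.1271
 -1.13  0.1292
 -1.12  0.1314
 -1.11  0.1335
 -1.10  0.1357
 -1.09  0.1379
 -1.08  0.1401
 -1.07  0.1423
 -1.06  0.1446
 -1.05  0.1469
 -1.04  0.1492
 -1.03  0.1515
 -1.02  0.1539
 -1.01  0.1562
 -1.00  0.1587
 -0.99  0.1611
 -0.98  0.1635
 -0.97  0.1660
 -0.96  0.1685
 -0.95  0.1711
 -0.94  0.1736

£2.69

σ√T = 0.49 × 0.5000 = 0.2450
d₁ = [ln(150/200) + (0.073 + 0.49²/2)·0.25] / 0.2450 = [-0.2877 + 0.0483] / 0.2450 = -0.9772 ≈ -0.98
d₂ = d₁ − σ√T = -0.9772 − 0.2450 = -1.2222 ≈ -1.22
exp(−rT) = exp(−0.073·0.25) = 0.9819
C = 150·N(-0.98) − 200·0.9819·N(-1.22) = 150·0.1635 − 200·0.9819·0.1112 = 24.5250 − 21.8375 = 2.6875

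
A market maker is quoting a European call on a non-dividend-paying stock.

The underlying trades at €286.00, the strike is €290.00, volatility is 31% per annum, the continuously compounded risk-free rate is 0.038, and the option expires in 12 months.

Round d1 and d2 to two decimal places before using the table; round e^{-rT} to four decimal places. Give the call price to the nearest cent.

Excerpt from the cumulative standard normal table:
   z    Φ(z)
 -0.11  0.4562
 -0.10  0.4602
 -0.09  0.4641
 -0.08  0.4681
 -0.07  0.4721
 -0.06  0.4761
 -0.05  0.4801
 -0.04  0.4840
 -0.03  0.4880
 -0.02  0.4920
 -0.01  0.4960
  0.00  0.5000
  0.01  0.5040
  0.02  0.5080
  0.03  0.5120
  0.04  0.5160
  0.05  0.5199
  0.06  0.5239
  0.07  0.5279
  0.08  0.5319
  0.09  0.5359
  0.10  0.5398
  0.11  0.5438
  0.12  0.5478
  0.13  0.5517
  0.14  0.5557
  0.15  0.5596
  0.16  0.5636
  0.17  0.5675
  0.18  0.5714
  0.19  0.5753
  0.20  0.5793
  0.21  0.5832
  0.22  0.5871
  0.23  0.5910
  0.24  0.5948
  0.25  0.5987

€38.34

σ√T = 0.31·√1 = 0.3100
d₁ = [ln(286/290) + (0.038 + 0.31²/2)·1] / 0.3100 = [-0.0139 + 0.0861] / 0.3100 = 0.2328 → 0.23
d₂ = d₁ − σ√T = 0.2328 − 0.3100 = -0.0772 → -0.08
e^(−rT) = e^(−0.038·1) = 0.9627
N(d₁) = N(0.23) = 0.5910;  N(d₂) = N(-0.08) = 0.4681
C = 286·0.5910 − 290·0.9627·0.4681 = 169.0260 − 130.6856 = 38.3404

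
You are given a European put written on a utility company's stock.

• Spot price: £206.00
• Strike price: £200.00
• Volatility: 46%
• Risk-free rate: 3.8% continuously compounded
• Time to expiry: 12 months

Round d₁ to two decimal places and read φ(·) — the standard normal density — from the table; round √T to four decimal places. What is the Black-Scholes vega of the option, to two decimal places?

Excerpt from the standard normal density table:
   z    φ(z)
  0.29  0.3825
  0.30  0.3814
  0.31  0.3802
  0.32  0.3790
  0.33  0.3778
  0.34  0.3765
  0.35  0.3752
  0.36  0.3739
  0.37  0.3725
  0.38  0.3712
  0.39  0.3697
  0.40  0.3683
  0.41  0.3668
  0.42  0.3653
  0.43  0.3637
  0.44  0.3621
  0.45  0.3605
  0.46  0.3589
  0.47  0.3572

76.47

σ√T = 0.46·√1 = 0.4600
d₁ = [ln(206/200) + (0.038 + ½·0.46²)·1] / (σ√T) = (0.0296 + 0.1438) / 0.4600 = 0.3769 ≈ 0.38
√T = √1 = 1.0000
φ(d₁) = φ(0.38) = 0.3712
vega = S·φ(d₁)·√T = 206·0.3712·1.0000 = 76.4672
(Vega is the same for a European call and put with the same parameters.)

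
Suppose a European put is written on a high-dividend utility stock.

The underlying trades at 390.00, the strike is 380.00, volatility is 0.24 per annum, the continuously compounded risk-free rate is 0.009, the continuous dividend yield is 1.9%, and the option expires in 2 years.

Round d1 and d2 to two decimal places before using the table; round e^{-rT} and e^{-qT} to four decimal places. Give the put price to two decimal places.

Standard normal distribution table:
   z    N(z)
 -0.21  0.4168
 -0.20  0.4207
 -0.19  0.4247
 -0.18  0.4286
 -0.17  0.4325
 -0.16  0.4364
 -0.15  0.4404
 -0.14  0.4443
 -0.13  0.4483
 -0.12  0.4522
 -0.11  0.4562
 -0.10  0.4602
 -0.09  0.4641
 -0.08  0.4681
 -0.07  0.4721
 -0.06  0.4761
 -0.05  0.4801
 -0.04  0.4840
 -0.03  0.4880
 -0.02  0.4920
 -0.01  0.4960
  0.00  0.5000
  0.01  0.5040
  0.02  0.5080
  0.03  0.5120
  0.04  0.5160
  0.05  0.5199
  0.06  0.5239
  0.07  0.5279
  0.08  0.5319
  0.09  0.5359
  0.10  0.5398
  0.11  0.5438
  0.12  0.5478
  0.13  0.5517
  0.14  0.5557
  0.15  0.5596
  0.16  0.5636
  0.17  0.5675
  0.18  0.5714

σ√T = 0.24 × 1.4142 = 0.3394
ln(S/K) + (r − q + σ²/2)T = ln(390/380) + (0.009 − 0.019 + 0.24²/2)·2 = 0.0260 + 0.0376 = 0.0636
d₁ = 0.0636 / 0.3394 = 0.1873 which rounds to 0.19
d₂ = d₁ − σ√T = 0.1873 − 0.3394 = -0.1521 which rounds to -0.15
exp(−qT) = exp(−0.019·2) = 0.9627;  exp(−rT) = exp(−0.009·2) = 0.9822
N(−d₂) = N(0.15) = 0.5596;  N(−d₁) = N(-0.19) = 0.4247
P = 380·0.9822·0.5596 − 390·0.9627·0.4247 = 208.8629 − 159.4549 = 49.4080

49.41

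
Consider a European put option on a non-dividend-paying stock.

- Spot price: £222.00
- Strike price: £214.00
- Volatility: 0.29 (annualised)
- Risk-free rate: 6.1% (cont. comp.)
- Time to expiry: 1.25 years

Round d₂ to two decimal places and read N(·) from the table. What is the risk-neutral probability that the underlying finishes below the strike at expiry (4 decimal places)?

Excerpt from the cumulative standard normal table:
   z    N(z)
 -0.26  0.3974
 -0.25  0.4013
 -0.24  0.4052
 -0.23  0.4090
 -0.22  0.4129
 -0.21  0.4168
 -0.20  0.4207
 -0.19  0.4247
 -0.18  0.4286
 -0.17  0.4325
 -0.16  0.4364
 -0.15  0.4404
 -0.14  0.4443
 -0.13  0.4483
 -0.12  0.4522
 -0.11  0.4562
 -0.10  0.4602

σ√T = 0.29 × 1.1180 = 0.3242
d₁ = [ln(222/214) + (0.061 + 0.29²/2)·1.25] / 0.3242 = [0.0367 + 0.1288] / 0.3242 = 0.5105 ⇒ 0.51
d₂ = d₁ − σ√T = 0.5105 − 0.3242 = 0.1863 ⇒ 0.19
Pr(exercise) under Q = N(−d₂) = N(-0.19) = 0.4247

0.4247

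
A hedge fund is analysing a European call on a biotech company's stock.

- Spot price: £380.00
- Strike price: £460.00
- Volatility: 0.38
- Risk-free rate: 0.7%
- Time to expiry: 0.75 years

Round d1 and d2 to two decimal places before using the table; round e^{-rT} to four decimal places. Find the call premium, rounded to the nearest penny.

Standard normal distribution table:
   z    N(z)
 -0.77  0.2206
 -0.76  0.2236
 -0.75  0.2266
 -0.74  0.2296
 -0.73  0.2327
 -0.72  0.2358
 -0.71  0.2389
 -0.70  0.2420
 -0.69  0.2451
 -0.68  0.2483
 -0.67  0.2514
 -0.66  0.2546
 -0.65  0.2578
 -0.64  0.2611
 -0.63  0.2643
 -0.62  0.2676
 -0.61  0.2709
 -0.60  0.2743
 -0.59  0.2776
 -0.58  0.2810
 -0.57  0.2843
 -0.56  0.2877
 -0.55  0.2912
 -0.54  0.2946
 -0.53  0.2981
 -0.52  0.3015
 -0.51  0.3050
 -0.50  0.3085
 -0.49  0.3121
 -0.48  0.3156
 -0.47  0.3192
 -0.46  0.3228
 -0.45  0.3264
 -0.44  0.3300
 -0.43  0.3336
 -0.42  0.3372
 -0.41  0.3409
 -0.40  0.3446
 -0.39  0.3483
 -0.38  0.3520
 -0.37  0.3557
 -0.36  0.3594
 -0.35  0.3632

σ√T = 0.38·√0.75 = 0.3291
d₁ = [ln(380/460) + (0.007 + 0.38²/2)·0.75] / 0.3291 = [-0.1911 + 0.0594] / 0.3291 = -0.4001 → -0.40
d₂ = d₁ − σ√T = -0.4001 − 0.3291 = -0.7291 → -0.73
e^(−rT) = e^(−0.007·0.75) = 0.9948
C = 380·N(-0.40) − 460·0.9948·N(-0.73) = 380·0.3446 − 460·0.9948·0.2327 = 130.9480 − 106.4854 = 24.4626

£24.46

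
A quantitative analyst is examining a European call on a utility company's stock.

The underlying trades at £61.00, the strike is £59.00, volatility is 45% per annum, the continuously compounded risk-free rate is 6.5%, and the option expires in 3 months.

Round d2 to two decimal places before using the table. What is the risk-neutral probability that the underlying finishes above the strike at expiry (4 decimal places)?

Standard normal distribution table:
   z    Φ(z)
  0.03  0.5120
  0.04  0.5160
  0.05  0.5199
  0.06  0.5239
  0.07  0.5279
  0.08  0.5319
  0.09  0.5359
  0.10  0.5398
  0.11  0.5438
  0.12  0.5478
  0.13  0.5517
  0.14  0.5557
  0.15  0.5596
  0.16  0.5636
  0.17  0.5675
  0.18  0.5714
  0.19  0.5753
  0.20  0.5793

0.5438

T = 0.25;  σ√T = 0.2250
ln(S/K) + (r + σ²/2)T = ln(61/59) + (0.065 + 0.45²/2)·0.25 = 0.0333 + 0.0416 = 0.0749
d₁ = 0.0749 / 0.2250 = 0.3329 ⇒ 0.33
d₂ = d₁ − σ√T = 0.3329 − 0.2250 = 0.1079 ⇒ 0.11
Pr(exercise) under Q = N(d₂) = 0.5438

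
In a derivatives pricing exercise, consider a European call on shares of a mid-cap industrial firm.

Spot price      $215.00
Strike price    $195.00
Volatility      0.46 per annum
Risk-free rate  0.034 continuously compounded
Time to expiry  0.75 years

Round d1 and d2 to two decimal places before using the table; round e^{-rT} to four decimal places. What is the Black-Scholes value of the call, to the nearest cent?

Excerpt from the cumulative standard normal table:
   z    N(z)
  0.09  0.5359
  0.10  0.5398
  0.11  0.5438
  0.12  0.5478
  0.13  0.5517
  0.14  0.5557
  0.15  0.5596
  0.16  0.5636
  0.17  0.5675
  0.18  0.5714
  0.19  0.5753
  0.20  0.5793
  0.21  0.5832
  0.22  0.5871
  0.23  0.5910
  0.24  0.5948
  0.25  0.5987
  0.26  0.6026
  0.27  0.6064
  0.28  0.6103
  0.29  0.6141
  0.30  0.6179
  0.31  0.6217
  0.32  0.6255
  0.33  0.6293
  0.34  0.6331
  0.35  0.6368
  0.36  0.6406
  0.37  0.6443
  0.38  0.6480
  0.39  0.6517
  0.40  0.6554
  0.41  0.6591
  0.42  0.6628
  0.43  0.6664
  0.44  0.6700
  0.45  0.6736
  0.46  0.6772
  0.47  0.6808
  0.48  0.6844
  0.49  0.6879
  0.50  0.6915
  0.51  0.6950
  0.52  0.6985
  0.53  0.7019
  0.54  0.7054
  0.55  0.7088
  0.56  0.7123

$46.06

σ√T = 0.46 × 0.8660 = 0.3984
d₁ = [ln(215/195) + (0.034 + 0.46²/2)·0.75] / 0.3984 = [0.0976 + 0.1048] / 0.3984 = 0.5083 ≈ 0.51
d₂ = d₁ − σ√T = 0.5083 − 0.3984 = 0.1099 ≈ 0.11
exp(−rT) = exp(−0.034·0.75) = 0.9748
N(d₁) = N(0.51) = 0.6950;  N(d₂) = N(0.11) = 0.5438
C = 215·0.6950 − 195·0.9748·0.5438 = 149.4250 − 103.3688 = 46.0562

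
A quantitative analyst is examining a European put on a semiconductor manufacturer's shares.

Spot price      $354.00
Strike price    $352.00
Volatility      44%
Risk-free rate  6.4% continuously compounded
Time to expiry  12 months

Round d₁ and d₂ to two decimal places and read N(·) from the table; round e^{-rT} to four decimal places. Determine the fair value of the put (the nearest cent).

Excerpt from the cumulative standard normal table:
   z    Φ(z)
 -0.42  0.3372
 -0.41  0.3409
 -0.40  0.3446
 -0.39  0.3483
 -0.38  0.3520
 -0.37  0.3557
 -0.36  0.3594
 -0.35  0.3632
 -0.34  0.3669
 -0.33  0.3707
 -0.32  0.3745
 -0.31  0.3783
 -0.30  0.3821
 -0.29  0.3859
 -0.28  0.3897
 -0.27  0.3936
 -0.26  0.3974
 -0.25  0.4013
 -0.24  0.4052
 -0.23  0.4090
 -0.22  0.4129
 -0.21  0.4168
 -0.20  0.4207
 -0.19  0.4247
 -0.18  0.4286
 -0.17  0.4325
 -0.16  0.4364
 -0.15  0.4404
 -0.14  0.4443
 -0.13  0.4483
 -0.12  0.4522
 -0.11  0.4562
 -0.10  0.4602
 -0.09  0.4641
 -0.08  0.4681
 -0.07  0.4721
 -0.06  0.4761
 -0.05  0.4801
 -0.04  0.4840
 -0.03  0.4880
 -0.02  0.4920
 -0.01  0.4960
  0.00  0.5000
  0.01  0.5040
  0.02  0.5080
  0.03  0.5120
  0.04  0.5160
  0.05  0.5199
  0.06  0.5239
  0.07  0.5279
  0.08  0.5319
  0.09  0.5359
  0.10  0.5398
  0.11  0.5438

$48.37

T = 1;  σ√T = 0.4400
ln(S/K) + (r + σ²/2)T = ln(354/352) + (0.064 + 0.44²/2)·1 = 0.0057 + 0.1608 = 0.1665
d₁ = 0.1665 / 0.4400 = 0.3783 which rounds to 0.38
d₂ = d₁ − σ√T = 0.3783 − 0.4400 = -0.0617 which rounds to -0.06
e^(−rT) = e^(−0.064·1) = 0.9380
N(−d₂) = N(0.06) = 0.5239;  N(−d₁) = N(-0.38) = 0.3520
P = 352·0.9380·0.5239 − 354·0.3520 = 172.9792 − 124.6080 = 48.3712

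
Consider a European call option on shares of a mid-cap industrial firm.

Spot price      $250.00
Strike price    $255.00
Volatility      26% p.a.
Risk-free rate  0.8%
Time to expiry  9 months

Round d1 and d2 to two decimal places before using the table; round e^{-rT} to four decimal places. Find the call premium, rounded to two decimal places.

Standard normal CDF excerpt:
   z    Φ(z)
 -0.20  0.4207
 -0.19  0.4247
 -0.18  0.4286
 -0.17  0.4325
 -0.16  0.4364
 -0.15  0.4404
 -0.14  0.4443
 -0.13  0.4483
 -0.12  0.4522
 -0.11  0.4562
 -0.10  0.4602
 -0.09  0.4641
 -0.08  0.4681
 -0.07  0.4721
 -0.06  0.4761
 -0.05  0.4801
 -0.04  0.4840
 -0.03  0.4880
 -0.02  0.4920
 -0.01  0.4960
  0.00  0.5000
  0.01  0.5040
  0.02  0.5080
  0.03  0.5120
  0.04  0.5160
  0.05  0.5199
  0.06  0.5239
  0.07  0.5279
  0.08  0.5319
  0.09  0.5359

$20.35

σ√T = 0.26·√0.75 = 0.2252
d₁ = [ln(250/255) + (0.008 + ½·0.26²)·0.75] / (σ√T) = (-0.0198 + 0.0314) / 0.2252 = 0.0513 ⇒ 0.05
d₂ = 0.0513 − 0.2252 = -0.1739 ⇒ -0.17
exp(−rT) = exp(−0.008·0.75) = 0.9940
N(d₁) = N(0.05) = 0.5199;  N(d₂) = N(-0.17) = 0.4325
C = 250·0.5199 − 255·0.9940·0.4325 = 129.9750 − 109.6258 = 20.3492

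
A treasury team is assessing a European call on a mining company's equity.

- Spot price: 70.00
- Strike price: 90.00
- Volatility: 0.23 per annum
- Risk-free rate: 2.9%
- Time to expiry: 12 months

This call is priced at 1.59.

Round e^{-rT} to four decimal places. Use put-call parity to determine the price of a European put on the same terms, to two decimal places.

e^(−rT) = e^(−0.029·1) = 0.9714
Put-call parity: C − P = S − K·e^(−rT) = 70 − 90·0.9714 = 70 − 87.4260 = -17.4260
P = C − (C − P) = 1.59 − (-17.4260) = 19.0160

19.02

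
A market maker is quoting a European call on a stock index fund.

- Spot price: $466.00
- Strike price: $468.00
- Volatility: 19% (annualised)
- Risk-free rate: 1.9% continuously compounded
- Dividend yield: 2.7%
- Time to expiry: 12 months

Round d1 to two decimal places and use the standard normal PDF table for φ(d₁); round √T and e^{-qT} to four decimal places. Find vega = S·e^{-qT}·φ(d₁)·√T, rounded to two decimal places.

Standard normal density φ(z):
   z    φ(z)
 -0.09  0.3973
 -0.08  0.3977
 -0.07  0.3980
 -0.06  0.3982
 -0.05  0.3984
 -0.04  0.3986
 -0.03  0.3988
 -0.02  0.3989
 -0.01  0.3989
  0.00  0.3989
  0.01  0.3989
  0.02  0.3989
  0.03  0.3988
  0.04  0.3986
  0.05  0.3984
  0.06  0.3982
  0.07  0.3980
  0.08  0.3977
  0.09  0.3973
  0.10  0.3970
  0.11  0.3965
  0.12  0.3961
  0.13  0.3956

180.90

σ√T = 0.19·√1 = 0.1900
d₁ = [ln(466/468) + (0.019 − 0.027 + 0.19²/2)·1] / 0.1900 = [-0.0043 + 0.0100] / 0.1900 = 0.0304 ⇒ 0.03
√T = √1 = 1.0000
φ(d₁) = φ(0.03) = 0.3988
exp(−qT) = exp(−0.027·1) = 0.9734
vega = S·exp(−qT)·φ(d₁)·√T = 466·0.9734·0.3988·1.0000 = 180.8974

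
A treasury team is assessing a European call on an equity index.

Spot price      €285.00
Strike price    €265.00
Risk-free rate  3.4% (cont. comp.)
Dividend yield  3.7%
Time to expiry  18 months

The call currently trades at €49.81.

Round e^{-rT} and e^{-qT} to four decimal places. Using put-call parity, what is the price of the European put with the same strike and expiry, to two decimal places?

exp(−qT) = exp(−0.037·1.5) = 0.9460;  exp(−rT) = exp(−0.034·1.5) = 0.9503
Put-call parity: C − P = S·e^(−qT) − K·e^(−rT) = 285·0.9460 − 265·0.9503 = 269.6100 − 251.8295 = 17.7805
P = C − (C − P) = 49.81 − (17.7805) = 32.0295

€32.03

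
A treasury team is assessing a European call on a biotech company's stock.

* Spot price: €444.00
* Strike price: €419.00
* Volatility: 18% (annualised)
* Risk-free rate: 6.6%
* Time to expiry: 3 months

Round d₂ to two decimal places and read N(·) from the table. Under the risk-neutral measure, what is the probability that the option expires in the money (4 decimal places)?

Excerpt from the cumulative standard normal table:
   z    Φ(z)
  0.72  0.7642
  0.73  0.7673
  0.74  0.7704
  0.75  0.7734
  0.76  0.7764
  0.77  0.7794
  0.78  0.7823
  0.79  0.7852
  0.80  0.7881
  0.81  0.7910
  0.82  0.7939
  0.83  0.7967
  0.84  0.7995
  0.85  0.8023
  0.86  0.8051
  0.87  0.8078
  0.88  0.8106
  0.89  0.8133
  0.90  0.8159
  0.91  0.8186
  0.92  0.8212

0.7823

σ√T = 0.18 × 0.5000 = 0.0900
d₁ = [ln(444/419) + (0.066 + 0.18²/2)·0.25] / 0.0900 = [0.0580 + 0.0205] / 0.0900 = 0.8723 → 0.87
d₂ = d₁ − σ√T = 0.8723 − 0.0900 = 0.7823 → 0.78
Pr(exercise) under Q = N(d₂) = 0.7823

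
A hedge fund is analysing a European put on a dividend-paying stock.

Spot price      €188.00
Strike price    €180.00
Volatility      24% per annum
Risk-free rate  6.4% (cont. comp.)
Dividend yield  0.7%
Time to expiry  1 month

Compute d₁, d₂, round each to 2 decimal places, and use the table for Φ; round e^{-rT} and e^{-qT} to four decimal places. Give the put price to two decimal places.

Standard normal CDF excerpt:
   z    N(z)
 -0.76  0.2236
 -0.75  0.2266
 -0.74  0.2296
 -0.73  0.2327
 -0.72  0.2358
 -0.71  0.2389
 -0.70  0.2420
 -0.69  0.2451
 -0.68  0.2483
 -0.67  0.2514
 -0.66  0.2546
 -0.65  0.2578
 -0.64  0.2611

€1.86

σ√T = 0.24·√0.08333 = 0.0693
ln(S/K) + (r − q + σ²/2)T = ln(188/180) + (0.064 − 0.007 + 0.24²/2)·0.08333 = 0.0435 + 0.0072 = 0.0506
d₁ = 0.0506 / 0.0693 = 0.7309 ⇒ 0.73
d₂ = d₁ − σ√T = 0.7309 − 0.0693 = 0.6616 ⇒ 0.66
e^(−qT) = e^(−0.007·0.08333) = 0.9994;  e^(−rT) = e^(−0.064·0.08333) = 0.9947
P = 180·0.9947·N(-0.66) − 188·0.9994·N(-0.73) = 180·0.9947·0.2546 − 188·0.9994·0.2327 = 45.5851 − 43.7214 = 1.8638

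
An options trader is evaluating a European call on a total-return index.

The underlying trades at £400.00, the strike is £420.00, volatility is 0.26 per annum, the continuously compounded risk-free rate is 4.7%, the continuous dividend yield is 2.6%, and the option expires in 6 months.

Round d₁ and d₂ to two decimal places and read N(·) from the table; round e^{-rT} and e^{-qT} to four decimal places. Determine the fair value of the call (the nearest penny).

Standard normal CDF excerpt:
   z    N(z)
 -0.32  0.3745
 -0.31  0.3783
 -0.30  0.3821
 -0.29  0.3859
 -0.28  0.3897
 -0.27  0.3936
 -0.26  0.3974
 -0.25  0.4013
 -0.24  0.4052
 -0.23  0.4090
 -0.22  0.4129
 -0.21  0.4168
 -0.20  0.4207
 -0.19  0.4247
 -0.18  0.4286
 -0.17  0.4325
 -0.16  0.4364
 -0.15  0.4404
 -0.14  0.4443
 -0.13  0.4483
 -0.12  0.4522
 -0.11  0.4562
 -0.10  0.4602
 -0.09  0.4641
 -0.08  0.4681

£21.79

T = 0.5;  σ√T = 0.1838
d₁ = [ln(400/420) + (0.047 − 0.026 + 0.26²/2)·0.5] / 0.1838 = [-0.0488 + 0.0274] / 0.1838 = -0.1163 → -0.12
d₂ = d₁ − σ√T = -0.1163 − 0.1838 = -0.3002 → -0.30
exp(−qT) = exp(−0.026·0.5) = 0.9871;  exp(−rT) = exp(−0.047·0.5) = 0.9768
N(d₁) = N(-0.12) = 0.4522;  N(d₂) = N(-0.30) = 0.3821
C = 400·0.9871·0.4522 − 420·0.9768·0.3821 = 178.5466 − 156.7588 = 21.7878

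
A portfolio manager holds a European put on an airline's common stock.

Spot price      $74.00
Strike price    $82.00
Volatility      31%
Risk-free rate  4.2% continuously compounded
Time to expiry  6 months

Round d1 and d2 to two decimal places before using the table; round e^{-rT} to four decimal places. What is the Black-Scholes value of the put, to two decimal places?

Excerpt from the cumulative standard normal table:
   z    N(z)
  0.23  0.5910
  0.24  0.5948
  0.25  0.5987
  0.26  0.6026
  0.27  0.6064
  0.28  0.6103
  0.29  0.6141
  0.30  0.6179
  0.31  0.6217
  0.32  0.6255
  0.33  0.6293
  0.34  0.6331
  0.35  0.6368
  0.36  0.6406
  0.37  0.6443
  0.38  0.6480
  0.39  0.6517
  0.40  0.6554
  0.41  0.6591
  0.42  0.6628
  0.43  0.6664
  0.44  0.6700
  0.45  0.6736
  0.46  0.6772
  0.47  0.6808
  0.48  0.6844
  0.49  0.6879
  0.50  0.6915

σ√T = 0.31·√0.5 = 0.2192
d₁ = [ln(74/82) + (0.042 + ½·0.31²)·0.5] / (σ√T) = (-0.1027 + 0.0450) / 0.2192 = -0.2629 → -0.26
d₂ = -0.2629 − 0.2192 = -0.4821 → -0.48
e^(−rT) = e^(−0.042·0.5) = 0.9792
P = 82·0.9792·N(0.48) − 74·N(0.26) = 82·0.9792·0.6844 − 74·0.6026 = 54.9535 − 44.5924 = 10.3611

$10.36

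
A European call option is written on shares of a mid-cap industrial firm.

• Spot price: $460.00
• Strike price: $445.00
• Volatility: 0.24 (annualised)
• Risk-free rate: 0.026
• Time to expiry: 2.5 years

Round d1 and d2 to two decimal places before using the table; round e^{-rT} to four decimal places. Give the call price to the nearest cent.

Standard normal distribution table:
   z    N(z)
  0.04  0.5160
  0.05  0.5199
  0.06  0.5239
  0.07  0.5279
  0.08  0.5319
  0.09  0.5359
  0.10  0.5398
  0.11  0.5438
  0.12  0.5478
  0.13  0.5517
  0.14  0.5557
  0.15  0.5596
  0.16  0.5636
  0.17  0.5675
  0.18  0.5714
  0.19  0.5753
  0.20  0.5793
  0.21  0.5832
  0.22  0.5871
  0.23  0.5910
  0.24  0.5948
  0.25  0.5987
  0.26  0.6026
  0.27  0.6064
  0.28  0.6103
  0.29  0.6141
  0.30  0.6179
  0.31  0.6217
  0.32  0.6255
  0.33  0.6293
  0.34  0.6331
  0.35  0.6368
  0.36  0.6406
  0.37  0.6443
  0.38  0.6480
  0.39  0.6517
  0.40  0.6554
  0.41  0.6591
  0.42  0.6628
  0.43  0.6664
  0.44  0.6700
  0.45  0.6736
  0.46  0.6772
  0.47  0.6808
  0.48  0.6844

$89.72

T = 2.5;  σ√T = 0.3795
d₁ = [ln(460/445) + (0.026 + 0.24²/2)·2.5] / 0.3795 = [0.0332 + 0.1370] / 0.3795 = 0.4484 ≈ 0.45
d₂ = d₁ − σ√T = 0.4484 − 0.3795 = 0.0689 ≈ 0.07
e^(−rT) = e^(−0.026·2.5) = 0.9371
N(d₁) = N(0.45) = 0.6736;  N(d₂) = N(0.07) = 0.5279
C = 460·0.6736 − 445·0.9371·0.5279 = 309.8560 − 220.1393 = 89.7167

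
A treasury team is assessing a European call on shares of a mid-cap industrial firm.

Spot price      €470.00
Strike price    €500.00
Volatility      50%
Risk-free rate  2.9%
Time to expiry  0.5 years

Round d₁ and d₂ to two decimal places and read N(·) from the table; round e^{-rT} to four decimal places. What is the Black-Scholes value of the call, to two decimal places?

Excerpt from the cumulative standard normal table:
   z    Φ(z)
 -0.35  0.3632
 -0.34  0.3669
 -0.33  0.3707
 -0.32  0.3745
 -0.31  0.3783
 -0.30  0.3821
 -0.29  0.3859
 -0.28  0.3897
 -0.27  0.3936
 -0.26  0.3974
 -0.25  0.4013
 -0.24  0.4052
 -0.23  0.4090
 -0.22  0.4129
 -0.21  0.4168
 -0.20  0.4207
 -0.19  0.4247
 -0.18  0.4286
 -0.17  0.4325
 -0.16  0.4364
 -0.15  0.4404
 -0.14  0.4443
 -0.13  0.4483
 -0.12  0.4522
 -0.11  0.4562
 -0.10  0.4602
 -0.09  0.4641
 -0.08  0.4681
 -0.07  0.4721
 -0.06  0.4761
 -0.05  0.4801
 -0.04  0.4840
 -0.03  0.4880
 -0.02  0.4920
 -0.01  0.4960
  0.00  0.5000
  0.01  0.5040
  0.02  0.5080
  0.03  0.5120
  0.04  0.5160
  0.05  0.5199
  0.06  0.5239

σ√T = 0.5·√0.5 = 0.3536
d₁ = [ln(470/500) + (0.029 + 0.5²/2)·0.5] / 0.3536 = [-0.0619 + 0.0770] / 0.3536 = 0.0428 which rounds to 0.04
d₂ = d₁ − σ√T = 0.0428 − 0.3536 = -0.3108 which rounds to -0.31
exp(−rT) = exp(−0.029·0.5) = 0.9856
N(d₁) = N(0.04) = 0.5160;  N(d₂) = N(-0.31) = 0.3783
C = 470·0.5160 − 500·0.9856·0.3783 = 242.5200 − 186.4262 = 56.0938

€56.09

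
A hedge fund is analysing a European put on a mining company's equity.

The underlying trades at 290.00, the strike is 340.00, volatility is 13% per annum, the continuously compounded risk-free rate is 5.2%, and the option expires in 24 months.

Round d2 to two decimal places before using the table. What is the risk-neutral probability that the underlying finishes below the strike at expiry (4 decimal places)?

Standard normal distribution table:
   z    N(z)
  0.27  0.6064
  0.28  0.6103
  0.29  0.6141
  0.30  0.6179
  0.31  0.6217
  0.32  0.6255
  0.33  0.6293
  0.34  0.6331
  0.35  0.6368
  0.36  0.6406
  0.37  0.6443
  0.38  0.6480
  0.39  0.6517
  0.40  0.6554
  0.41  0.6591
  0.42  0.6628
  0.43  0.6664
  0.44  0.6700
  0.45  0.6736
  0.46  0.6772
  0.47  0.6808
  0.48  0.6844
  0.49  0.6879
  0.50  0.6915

0.6517

σ√T = 0.13 × 1.4142 = 0.1838
ln(S/K) + (r + σ²/2)T = ln(290/340) + (0.052 + 0.13²/2)·2 = -0.1591 + 0.1209 = -0.0382
d₁ = -0.0382 / 0.1838 = -0.2076 → -0.21
d₂ = d₁ − σ√T = -0.2076 − 0.1838 = -0.3914 → -0.39
Pr(exercise) under Q = N(−d₂) = N(0.39) = 0.6517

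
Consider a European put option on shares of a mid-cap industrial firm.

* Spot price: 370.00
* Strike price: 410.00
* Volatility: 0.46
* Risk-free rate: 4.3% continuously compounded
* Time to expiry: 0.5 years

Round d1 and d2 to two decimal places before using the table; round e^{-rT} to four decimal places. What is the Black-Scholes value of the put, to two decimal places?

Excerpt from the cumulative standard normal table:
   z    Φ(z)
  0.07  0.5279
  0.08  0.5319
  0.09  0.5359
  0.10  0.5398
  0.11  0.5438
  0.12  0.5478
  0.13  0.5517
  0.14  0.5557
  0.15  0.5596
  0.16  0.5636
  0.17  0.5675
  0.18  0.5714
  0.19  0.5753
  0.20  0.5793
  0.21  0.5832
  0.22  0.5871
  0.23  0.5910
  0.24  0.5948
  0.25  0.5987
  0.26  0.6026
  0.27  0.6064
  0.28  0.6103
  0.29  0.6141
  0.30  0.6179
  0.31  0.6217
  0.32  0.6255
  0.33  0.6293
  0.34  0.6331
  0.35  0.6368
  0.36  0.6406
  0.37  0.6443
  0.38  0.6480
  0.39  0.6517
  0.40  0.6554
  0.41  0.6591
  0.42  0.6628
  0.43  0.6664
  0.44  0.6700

66.19

σ√T = 0.46·√0.5 = 0.3253
d₁ = [ln(370/410) + (0.043 + ½·0.46²)·0.5] / (σ√T) = (-0.1027 + 0.0744) / 0.3253 = -0.0869 ⇒ -0.09
d₂ = -0.0869 − 0.3253 = -0.4121 ⇒ -0.41
e^(−rT) = e^(−0.043·0.5) = 0.9787
N(−d₂) = N(0.41) = 0.6591;  N(−d₁) = N(0.09) = 0.5359
P = 410·0.9787·0.6591 − 370·0.5359 = 264.4751 − 198.2830 = 66.1921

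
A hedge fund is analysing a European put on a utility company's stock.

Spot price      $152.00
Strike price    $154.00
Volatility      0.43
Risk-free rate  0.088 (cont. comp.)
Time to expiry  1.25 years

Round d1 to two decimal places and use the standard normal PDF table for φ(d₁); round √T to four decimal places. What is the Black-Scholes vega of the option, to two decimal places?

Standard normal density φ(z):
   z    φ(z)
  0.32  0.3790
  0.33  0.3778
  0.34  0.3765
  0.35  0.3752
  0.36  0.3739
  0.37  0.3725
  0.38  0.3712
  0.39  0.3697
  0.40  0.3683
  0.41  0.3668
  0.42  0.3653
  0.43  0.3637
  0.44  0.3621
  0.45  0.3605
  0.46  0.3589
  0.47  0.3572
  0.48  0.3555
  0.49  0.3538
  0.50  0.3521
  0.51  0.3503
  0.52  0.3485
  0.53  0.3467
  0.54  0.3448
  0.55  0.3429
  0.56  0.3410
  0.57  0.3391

61.53

σ√T = 0.43·√1.25 = 0.4808
d₁ = [ln(152/154) + (0.088 + 0.43²/2)·1.25] / 0.4808 = [-0.0131 + 0.2256] / 0.4808 = 0.4420 which rounds to 0.44
√T = √1.25 = 1.1180
φ(d₁) = φ(0.44) = 0.3621
vega = S·φ(d₁)·√T = 152·0.3621·1.1180 = 61.5338
(Vega is the same for a European call and put with the same parameters.)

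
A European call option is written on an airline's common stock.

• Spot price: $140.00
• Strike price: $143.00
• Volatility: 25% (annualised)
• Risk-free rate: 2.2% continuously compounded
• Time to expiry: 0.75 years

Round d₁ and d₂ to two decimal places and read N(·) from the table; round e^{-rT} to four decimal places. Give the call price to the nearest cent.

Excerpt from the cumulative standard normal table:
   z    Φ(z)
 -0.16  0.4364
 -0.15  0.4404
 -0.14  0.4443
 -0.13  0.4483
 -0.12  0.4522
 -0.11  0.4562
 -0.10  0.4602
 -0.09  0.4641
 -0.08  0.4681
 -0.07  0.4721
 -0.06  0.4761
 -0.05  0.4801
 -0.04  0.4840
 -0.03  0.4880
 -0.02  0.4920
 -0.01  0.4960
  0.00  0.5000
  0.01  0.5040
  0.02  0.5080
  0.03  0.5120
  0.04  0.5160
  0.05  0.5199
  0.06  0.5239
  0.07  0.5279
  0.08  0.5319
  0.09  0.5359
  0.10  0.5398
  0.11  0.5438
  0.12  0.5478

$11.97

σ√T = 0.25·√0.75 = 0.2165
d₁ = [ln(140/143) + (0.022 + ½·0.25²)·0.75] / (σ√T) = (-0.0212 + 0.0399) / 0.2165 = 0.0865 ≈ 0.09
d₂ = 0.0865 − 0.2165 = -0.1300 ≈ -0.13
e^(−rT) = e^(−0.022·0.75) = 0.9836
N(d₁) = N(0.09) = 0.5359;  N(d₂) = N(-0.13) = 0.4483
C = 140·0.5359 − 143·0.9836·0.4483 = 75.0260 − 63.0555 = 11.9705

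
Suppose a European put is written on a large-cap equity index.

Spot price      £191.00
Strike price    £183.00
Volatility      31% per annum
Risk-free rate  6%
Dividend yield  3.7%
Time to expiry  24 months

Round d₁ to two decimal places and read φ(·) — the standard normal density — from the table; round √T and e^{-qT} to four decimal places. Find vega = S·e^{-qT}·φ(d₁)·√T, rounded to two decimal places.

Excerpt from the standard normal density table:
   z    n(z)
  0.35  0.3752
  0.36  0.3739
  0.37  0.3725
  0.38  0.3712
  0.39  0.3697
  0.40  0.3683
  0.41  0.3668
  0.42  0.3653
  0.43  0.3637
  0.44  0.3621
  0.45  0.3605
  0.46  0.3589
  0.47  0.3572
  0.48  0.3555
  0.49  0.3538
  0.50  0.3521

91.64

σ√T = 0.31 × 1.4142 = 0.4384
ln(S/K) + (r − q + σ²/2)T = ln(191/183) + (0.06 − 0.037 + 0.31²/2)·2 = 0.0428 + 0.1421 = 0.1849
d₁ = 0.1849 / 0.4384 = 0.4217 ⇒ 0.42
√T = √2 = 1.4142
φ(d₁) = φ(0.42) = 0.3653
exp(−qT) = exp(−0.037·2) = 0.9287
vega = S·exp(−qT)·φ(d₁)·√T = 191·0.9287·0.3653·1.4142 = 91.6367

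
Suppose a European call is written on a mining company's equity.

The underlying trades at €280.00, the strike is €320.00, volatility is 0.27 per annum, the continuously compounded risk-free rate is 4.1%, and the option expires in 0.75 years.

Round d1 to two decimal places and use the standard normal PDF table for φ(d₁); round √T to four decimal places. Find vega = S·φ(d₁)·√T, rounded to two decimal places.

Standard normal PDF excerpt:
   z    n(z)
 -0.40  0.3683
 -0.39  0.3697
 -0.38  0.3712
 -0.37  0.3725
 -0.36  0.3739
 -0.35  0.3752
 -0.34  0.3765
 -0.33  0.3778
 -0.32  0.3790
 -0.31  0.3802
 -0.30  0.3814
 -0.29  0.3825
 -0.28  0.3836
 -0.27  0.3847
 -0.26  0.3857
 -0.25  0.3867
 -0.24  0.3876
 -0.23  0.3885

σ√T = 0.27·√0.75 = 0.2338
d₁ = [ln(280/320) + (0.041 + 0.27²/2)·0.75] / 0.2338 = [-0.1335 + 0.0581] / 0.2338 = -0.3226 ⇒ -0.32
√T = √0.75 = 0.8660
φ(d₁) = φ(-0.32) = 0.3790
vega = S·φ(d₁)·√T = 280·0.3790·0.8660 = 91.8999

91.90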